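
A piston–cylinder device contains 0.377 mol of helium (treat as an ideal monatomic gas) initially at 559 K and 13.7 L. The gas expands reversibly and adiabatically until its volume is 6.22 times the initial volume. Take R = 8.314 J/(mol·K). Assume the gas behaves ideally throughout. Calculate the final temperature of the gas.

165 K

P₁ = nRT₁/V₁ = 0.377×8.314×559/13.7 = 128 kPa.
Adiabatic: TV^(γ−1) = const ⇒ T₂ = 559×(0.161)^0.667 = 165 K; PV^γ = const ⇒ P₂ = 6.08 kPa.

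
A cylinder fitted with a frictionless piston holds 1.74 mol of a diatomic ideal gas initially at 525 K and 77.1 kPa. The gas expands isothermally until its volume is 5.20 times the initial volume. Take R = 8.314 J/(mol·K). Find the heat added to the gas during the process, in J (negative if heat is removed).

V₁ = nRT₁/P₁ = 1.74×8.314×525/77.1 = 98.5 L.
Isothermal: T stays 525 K; PV = const ⇒ V₂ = 512 L, P₂ = 14.8 kPa.
ΔU = 0 (ideal gas, T constant).
W = nRT ln(V₂/V₁) = 1.74×8.314×525×ln(5.20) = 12500 J.
Q = ΔU + W = 12500 J.

12500 J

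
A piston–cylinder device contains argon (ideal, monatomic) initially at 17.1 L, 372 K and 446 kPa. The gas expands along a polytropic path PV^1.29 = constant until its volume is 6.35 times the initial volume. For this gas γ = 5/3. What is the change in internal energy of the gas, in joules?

-4750 J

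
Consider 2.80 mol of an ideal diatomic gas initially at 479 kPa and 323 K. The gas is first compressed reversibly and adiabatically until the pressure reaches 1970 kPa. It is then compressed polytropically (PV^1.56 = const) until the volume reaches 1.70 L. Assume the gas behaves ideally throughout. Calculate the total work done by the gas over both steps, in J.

-28900 J

V₁ = nRT₁/P₁ = 2.80×8.314×323/479 = 15.7 L.
Step 1 — Adiabatic: T₂/T₁ = (P₂/P₁)^((γ−1)/γ) ⇒ T₂ = 323×(4.11)^0.286 = 484 K; V₂ = 5.72 L.
ΔU = nCvΔT = 2.80×20.8×(484−323) = 9360 J.
Q = 0 for an adiabatic process, so W = −ΔU = -9360 J.
State after step 1: P = 1970 kPa, V = 5.72 L, T = 484 K.
Step 2 — Polytropic n=1.56: T₂ = T₁(V₁/V₂)^(n−1) = 484×(3.36)^0.56 = 954 K; P₂ = P₁(V₁/V₂)^n = 13100 kPa.
W = (P₁V₁−P₂V₂)/(n−1) = (1970×5.72−13100×1.70)/0.56 = -19600 J.
ΔU = nCvΔT = 2.80×20.8×(954−484) = 27400 J.
Q = ΔU + W = 7820 J.
Net over both steps: W = -28900 J, Q = 7820 J, ΔU = 36700 J.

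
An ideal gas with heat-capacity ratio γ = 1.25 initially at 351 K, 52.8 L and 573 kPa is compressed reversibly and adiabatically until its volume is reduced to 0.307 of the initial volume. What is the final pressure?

2510 kPa

Adiabatic: TV^(γ−1) = const ⇒ T₂ = 351×(3.26)^0.250 = 472 K; PV^γ = const ⇒ P₂ = 2510 kPa.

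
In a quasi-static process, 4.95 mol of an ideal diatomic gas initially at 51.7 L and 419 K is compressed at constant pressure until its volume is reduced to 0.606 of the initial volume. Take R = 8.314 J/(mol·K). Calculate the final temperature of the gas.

P₁ = nRT₁/V₁ = 4.95×8.314×419/51.7 = 334 kPa.
Isobaric: P stays 334 kPa; V/T = const ⇒ T₂ = 254 K, V₂ = 31.3 L.

254 K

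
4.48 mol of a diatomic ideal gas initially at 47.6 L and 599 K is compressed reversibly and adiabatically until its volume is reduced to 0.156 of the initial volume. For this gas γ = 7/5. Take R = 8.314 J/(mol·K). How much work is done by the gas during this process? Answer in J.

P₁ = nRT₁/V₁ = 4.48×8.314×599/47.6 = 469 kPa.
Adiabatic: TV^(γ−1) = const ⇒ T₂ = 599×(6.41)^0.400 = 1260 K; PV^γ = const ⇒ P₂ = 6320 kPa.
ΔU = nCvΔT = 4.48×20.8×(1260−599) = 61500 J.
Q = 0 for an adiabatic process, so W = −ΔU = -61500 J.

-61500 J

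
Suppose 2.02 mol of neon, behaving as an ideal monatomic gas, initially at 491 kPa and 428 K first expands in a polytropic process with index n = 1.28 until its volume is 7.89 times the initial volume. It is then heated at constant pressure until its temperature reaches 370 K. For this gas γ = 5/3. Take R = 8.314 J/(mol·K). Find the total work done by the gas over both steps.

13500 J

V₁ = nRT₁/P₁ = 2.02×8.314×428/491 = 14.6 L.
Step 1 — Polytropic n=1.28: T₂ = T₁(V₁/V₂)^(n−1) = 428×(0.127)^0.28 = 240 K; P₂ = P₁(V₁/V₂)^n = 34.9 kPa.
W = (P₁V₁−P₂V₂)/(n−1) = (491×14.6−34.9×116)/0.28 = 11300 J.
ΔU = nCvΔT = 2.02×12.5×(240−428) = -4740 J.
Q = ΔU + W = 6540 J.
State after step 1: P = 34.9 kPa, V = 116 L, T = 240 K.
Step 2 — Isobaric: P stays 34.9 kPa; V/T = const ⇒ T₂ = 370 K, V₂ = 178 L.
W = PΔV = 34.9×(178−116) kPa·L = 2180 J.
ΔU = nCvΔT = 2.02×12.5×(370−240) = 3270 J.
Q = ΔU + W = nCpΔT = 5460 J.
Net over both steps: W = 13500 J, Q = 12000 J, ΔU = -1460 J.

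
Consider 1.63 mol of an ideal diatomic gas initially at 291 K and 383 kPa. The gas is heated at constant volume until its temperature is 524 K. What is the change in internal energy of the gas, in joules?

7890 J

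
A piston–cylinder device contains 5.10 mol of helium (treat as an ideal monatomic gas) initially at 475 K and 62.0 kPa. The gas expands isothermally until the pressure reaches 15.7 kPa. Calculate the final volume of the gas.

V₁ = nRT₁/P₁ = 5.10×8.314×475/62.0 = 325 L.
Isothermal: T stays 475 K; PV = const ⇒ V₂ = 1280 L, P₂ = 15.7 kPa.

1280 L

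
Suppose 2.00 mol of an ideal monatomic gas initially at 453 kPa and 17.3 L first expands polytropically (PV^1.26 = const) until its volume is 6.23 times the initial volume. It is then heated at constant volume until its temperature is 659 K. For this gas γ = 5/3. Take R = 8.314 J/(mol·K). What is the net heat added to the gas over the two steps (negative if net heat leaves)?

16100 J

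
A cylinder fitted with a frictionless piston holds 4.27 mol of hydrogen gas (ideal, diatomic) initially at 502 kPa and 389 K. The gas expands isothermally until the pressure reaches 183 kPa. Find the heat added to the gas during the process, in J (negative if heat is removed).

V₁ = nRT₁/P₁ = 4.27×8.314×389/502 = 27.5 L.
Isothermal: T stays 389 K; PV = const ⇒ V₂ = 75.5 L, P₂ = 183 kPa.
ΔU = 0 (ideal gas, T constant).
W = nRT ln(V₂/V₁) = 4.27×8.314×389×ln(2.74) = 13900 J.
Q = ΔU + W = 13900 J.

13900 J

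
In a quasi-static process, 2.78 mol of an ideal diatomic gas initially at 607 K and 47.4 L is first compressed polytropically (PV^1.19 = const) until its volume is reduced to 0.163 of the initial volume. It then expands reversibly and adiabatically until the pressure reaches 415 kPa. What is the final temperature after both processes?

P₁ = nRT₁/V₁ = 2.78×8.314×607/47.4 = 296 kPa.
Step 1 — Polytropic n=1.19: T₂ = T₁(V₁/V₂)^(n−1) = 607×(6.13)^0.19 = 857 K; P₂ = P₁(V₁/V₂)^n = 2560 kPa.
W = (P₁V₁−P₂V₂)/(n−1) = (296×47.4−2560×7.73)/0.19 = -30400 J.
ΔU = nCvΔT = 2.78×20.8×(857−607) = 14400 J.
Q = ΔU + W = -16000 J.
State after step 1: P = 2560 kPa, V = 7.73 L, T = 857 K.
Step 2 — Adiabatic: T₂/T₁ = (P₂/P₁)^((γ−1)/γ) ⇒ T₂ = 857×(0.162)^0.286 = 509 K; V₂ = 28.4 L.
ΔU = nCvΔT = 2.78×20.8×(509−857) = -20100 J.
Q = 0 for an adiabatic process, so W = −ΔU = 20100 J.
Net over both steps: W = -10300 J, Q = -16000 J, ΔU = -5650 J.

509 K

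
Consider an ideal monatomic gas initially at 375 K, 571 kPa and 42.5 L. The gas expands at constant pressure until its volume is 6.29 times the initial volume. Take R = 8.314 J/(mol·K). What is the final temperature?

2360 K

Isobaric: P stays 571 kPa; V/T = const ⇒ T₂ = 2360 K, V₂ = 267 L.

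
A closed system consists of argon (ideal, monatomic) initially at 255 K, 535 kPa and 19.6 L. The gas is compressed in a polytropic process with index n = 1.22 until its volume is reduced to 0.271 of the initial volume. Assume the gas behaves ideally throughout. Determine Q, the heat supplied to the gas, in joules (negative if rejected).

n = P₁V₁/(RT₁) = 535×19.6/(8.314×255) = 4.95 mol.
Polytropic n=1.22: T₂ = T₁(V₁/V₂)^(n−1) = 255×(3.69)^0.22 = 340 K; P₂ = P₁(V₁/V₂)^n = 2630 kPa.
W = (P₁V₁−P₂V₂)/(n−1) = (535×19.6−2630×5.31)/0.22 = -15900 J.
ΔU = nCvΔT = 4.95×12.5×(340−255) = 5230 J.
Q = ΔU + W = -10600 J.

-10600 J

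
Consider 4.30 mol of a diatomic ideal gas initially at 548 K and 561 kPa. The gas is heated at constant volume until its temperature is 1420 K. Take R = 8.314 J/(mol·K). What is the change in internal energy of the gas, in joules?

77900 J

V₁ = nRT₁/P₁ = 4.30×8.314×548/561 = 34.9 L.
Isochoric: V stays 34.9 L; P/T = const ⇒ T₂ = 1420 K, P₂ = 1450 kPa.
For an ideal gas ΔU = nCvΔT with Cv = (5/2)R = 20.8 J/(mol·K).
ΔU = 4.30×20.8×(1420−548) = 77900 J.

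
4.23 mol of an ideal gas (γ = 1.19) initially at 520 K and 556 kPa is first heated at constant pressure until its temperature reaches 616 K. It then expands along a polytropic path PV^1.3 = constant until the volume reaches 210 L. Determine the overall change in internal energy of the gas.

-27500 J

V₁ = nRT₁/P₁ = 4.23×8.314×520/556 = 32.9 L.
Step 1 — Isobaric: P stays 556 kPa; V/T = const ⇒ T₂ = 616 K, V₂ = 39.0 L.
W = PΔV = 556×(39.0−32.9) kPa·L = 3380 J.
ΔU = nCvΔT = 4.23×43.8×(616−520) = 17800 J.
Q = ΔU + W = nCpΔT = 21100 J.
State after step 1: P = 556 kPa, V = 39.0 L, T = 616 K.
Step 2 — Polytropic n=1.3: T₂ = T₁(V₁/V₂)^(n−1) = 616×(0.186)^0.30 = 372 K; P₂ = P₁(V₁/V₂)^n = 62.2 kPa.
W = (P₁V₁−P₂V₂)/(n−1) = (556×39.0−62.2×210)/0.30 = 28600 J.
ΔU = nCvΔT = 4.23×43.8×(372−616) = -45200 J.
Q = ΔU + W = -16600 J.
Net over both steps: W = 32000 J, Q = 4560 J, ΔU = -27500 J.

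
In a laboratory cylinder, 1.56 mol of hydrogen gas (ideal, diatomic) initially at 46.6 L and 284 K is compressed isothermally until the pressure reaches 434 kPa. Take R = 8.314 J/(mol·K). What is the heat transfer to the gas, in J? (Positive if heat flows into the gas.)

P₁ = nRT₁/V₁ = 1.56×8.314×284/46.6 = 79.0 kPa.
Isothermal: T stays 284 K; PV = const ⇒ V₂ = 8.49 L, P₂ = 434 kPa.
ΔU = 0 (ideal gas, T constant).
W = nRT ln(V₂/V₁) = 1.56×8.314×284×ln(0.182) = -6270 J.
Q = ΔU + W = -6270 J.

-6270 J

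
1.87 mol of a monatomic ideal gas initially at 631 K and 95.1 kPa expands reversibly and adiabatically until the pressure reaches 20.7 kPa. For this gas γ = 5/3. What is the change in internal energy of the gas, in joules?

V₁ = nRT₁/P₁ = 1.87×8.314×631/95.1 = 103 L.
Adiabatic: T₂/T₁ = (P₂/P₁)^((γ−1)/γ) ⇒ T₂ = 631×(0.218)^0.400 = 343 K; V₂ = 258 L.
For an ideal gas ΔU = nCvΔT with Cv = (3/2)R = 12.5 J/(mol·K).
ΔU = 1.87×12.5×(343−631) = -6720 J.

-6720 J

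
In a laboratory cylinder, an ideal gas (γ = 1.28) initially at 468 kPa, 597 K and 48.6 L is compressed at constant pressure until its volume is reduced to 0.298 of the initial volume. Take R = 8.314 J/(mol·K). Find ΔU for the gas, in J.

-57000 J

n = P₁V₁/(RT₁) = 468×48.6/(8.314×597) = 4.58 mol.
Isobaric: P stays 468 kPa; V/T = const ⇒ T₂ = 178 K, V₂ = 14.5 L.
For an ideal gas ΔU = nCvΔT with Cv = R/(γ−1) = 29.7 J/(mol·K).
ΔU = 4.58×29.7×(178−597) = -57000 J.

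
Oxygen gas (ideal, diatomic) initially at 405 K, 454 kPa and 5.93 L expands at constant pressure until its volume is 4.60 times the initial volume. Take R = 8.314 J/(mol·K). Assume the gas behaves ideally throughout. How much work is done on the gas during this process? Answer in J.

n = P₁V₁/(RT₁) = 454×5.93/(8.314×405) = 0.800 mol.
Isobaric: P stays 454 kPa; V/T = const ⇒ T₂ = 1860 K, V₂ = 27.3 L.
W = PΔV = 454×(27.3−5.93) kPa·L = 9690 J.
Work done on the gas = −W_by = -9690 J.

-9690 J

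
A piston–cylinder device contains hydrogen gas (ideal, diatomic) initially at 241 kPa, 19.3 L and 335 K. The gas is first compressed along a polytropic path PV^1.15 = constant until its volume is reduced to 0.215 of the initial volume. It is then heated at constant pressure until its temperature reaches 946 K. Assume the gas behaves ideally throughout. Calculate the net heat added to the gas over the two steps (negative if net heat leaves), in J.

20400 J

n = P₁V₁/(RT₁) = 241×19.3/(8.314×335) = 1.67 mol.
Step 1 — Polytropic n=1.15: T₂ = T₁(V₁/V₂)^(n−1) = 335×(4.65)^0.15 = 422 K; P₂ = P₁(V₁/V₂)^n = 1410 kPa.
W = (P₁V₁−P₂V₂)/(n−1) = (241×19.3−1410×4.15)/0.15 = -8040 J.
ΔU = nCvΔT = 1.67×20.8×(422−335) = 3020 J.
Q = ΔU + W = -5030 J.
State after step 1: P = 1410 kPa, V = 4.15 L, T = 422 K.
Step 2 — Isobaric: P stays 1410 kPa; V/T = const ⇒ T₂ = 946 K, V₂ = 9.30 L.
W = PΔV = 1410×(9.30−4.15) kPa·L = 7280 J.
ΔU = nCvΔT = 1.67×20.8×(946−422) = 18200 J.
Q = ΔU + W = nCpΔT = 25500 J.
Net over both steps: W = -764 J, Q = 20400 J, ΔU = 21200 J.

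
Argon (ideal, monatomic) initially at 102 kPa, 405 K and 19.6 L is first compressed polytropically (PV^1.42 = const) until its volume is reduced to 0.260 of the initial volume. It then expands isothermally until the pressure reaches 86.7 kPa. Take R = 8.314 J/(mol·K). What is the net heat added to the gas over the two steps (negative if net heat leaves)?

n = P₁V₁/(RT₁) = 102×19.6/(8.314×405) = 0.594 mol.
Step 1 — Polytropic n=1.42: T₂ = T₁(V₁/V₂)^(n−1) = 405×(3.85)^0.42 = 713 K; P₂ = P₁(V₁/V₂)^n = 691 kPa.
W = (P₁V₁−P₂V₂)/(n−1) = (102×19.6−691×5.10)/0.42 = -3620 J.
ΔU = nCvΔT = 0.594×12.5×(713−405) = 2280 J.
Q = ΔU + W = -1340 J.
State after step 1: P = 691 kPa, V = 5.10 L, T = 713 K.
Step 2 — Isothermal: T stays 713 K; PV = const ⇒ V₂ = 40.6 L, P₂ = 86.7 kPa.
ΔU = 0 (ideal gas, T constant).
W = nRT ln(V₂/V₁) = 0.594×8.314×713×ln(7.97) = 7310 J.
Q = ΔU + W = 7310 J.
Net over both steps: W = 3680 J, Q = 5970 J, ΔU = 2280 J.

5970 J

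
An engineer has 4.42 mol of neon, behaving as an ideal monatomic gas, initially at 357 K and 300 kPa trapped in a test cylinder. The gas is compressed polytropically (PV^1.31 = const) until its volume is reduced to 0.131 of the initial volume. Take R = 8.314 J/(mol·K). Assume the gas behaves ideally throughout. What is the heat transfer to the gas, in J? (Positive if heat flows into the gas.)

-19900 J

V₁ = nRT₁/P₁ = 4.42×8.314×357/300 = 43.7 L.
Polytropic n=1.31: T₂ = T₁(V₁/V₂)^(n−1) = 357×(7.63)^0.31 = 670 K; P₂ = P₁(V₁/V₂)^n = 4300 kPa.
W = (P₁V₁−P₂V₂)/(n−1) = (300×43.7−4300×5.73)/0.31 = -37100 J.
ΔU = nCvΔT = 4.42×12.5×(670−357) = 17300 J.
Q = ΔU + W = -19900 J.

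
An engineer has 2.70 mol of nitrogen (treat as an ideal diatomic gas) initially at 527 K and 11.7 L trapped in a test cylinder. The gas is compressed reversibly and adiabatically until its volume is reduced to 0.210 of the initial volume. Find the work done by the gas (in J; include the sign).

-25600 J

P₁ = nRT₁/V₁ = 2.70×8.314×527/11.7 = 1010 kPa.
Adiabatic: TV^(γ−1) = const ⇒ T₂ = 527×(4.76)^0.400 = 984 K; PV^γ = const ⇒ P₂ = 8990 kPa.
ΔU = nCvΔT = 2.70×20.8×(984−527) = 25600 J.
Q = 0 for an adiabatic process, so W = −ΔU = -25600 J.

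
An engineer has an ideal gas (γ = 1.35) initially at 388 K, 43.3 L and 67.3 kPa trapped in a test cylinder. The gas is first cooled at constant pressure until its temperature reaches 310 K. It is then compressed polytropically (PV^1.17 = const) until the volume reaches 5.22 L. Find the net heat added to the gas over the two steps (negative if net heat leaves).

-4930 J

n = P₁V₁/(RT₁) = 67.3×43.3/(8.314×388) = 0.903 mol.
Step 1 — Isobaric: P stays 67.3 kPa; V/T = const ⇒ T₂ = 310 K, V₂ = 34.6 L.
W = PΔV = 67.3×(34.6−43.3) kPa·L = -586 J.
ΔU = nCvΔT = 0.903×23.8×(310−388) = -1670 J.
Q = ΔU + W = nCpΔT = -2260 J.
State after step 1: P = 67.3 kPa, V = 34.6 L, T = 310 K.
Step 2 — Polytropic n=1.17: T₂ = T₁(V₁/V₂)^(n−1) = 310×(6.63)^0.17 = 428 K; P₂ = P₁(V₁/V₂)^n = 615 kPa.
W = (P₁V₁−P₂V₂)/(n−1) = (67.3×34.6−615×5.22)/0.17 = -5190 J.
ΔU = nCvΔT = 0.903×23.8×(428−310) = 2520 J.
Q = ΔU + W = -2670 J.
Net over both steps: W = -5780 J, Q = -4930 J, ΔU = 849 J.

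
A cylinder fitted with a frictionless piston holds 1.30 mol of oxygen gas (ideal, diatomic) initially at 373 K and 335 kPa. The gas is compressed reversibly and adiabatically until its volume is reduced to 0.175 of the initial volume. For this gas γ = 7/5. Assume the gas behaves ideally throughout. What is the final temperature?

V₁ = nRT₁/P₁ = 1.30×8.314×373/335 = 12.0 L.
Adiabatic: TV^(γ−1) = const ⇒ T₂ = 373×(5.71)^0.400 = 749 K; PV^γ = const ⇒ P₂ = 3840 kPa.

749 K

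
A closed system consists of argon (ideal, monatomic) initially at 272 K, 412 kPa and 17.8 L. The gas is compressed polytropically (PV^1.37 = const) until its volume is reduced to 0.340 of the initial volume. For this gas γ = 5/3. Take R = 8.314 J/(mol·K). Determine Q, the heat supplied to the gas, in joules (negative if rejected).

-4330 J

n = P₁V₁/(RT₁) = 412×17.8/(8.314×272) = 3.24 mol.
Polytropic n=1.37: T₂ = T₁(V₁/V₂)^(n−1) = 272×(2.94)^0.37 = 405 K; P₂ = P₁(V₁/V₂)^n = 1810 kPa.
W = (P₁V₁−P₂V₂)/(n−1) = (412×17.8−1810×6.05)/0.37 = -9720 J.
ΔU = nCvΔT = 3.24×12.5×(405−272) = 5400 J.
Q = ΔU + W = -4330 J.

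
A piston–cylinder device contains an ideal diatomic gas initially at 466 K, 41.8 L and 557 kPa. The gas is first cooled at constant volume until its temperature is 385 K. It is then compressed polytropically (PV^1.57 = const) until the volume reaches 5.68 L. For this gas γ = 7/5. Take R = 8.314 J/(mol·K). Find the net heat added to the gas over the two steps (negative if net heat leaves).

n = P₁V₁/(RT₁) = 557×41.8/(8.314×466) = 6.01 mol.
Step 1 — Isochoric: V stays 41.8 L; P/T = const ⇒ T₂ = 385 K, P₂ = 460 kPa.
W = 0 (no volume change).
ΔU = nCvΔT = 6.01×20.8×(385−466) = -10100 J.
Q = ΔU = -10100 J.
State after step 1: P = 460 kPa, V = 41.8 L, T = 385 K.
Step 2 — Polytropic n=1.57: T₂ = T₁(V₁/V₂)^(n−1) = 385×(7.36)^0.57 = 1200 K; P₂ = P₁(V₁/V₂)^n = 10600 kPa.
W = (P₁V₁−P₂V₂)/(n−1) = (460×41.8−10600×5.68)/0.57 = -71500 J.
ΔU = nCvΔT = 6.01×20.8×(1200−385) = 102000 J.
Q = ΔU + W = 30400 J.
Net over both steps: W = -71500 J, Q = 20300 J, ΔU = 91800 J.

20300 J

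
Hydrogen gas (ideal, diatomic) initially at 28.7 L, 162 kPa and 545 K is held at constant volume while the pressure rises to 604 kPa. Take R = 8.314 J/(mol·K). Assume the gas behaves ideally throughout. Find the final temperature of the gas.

Isochoric: V stays 28.7 L; P/T = const ⇒ T₂ = 2030 K, P₂ = 604 kPa.

2030 K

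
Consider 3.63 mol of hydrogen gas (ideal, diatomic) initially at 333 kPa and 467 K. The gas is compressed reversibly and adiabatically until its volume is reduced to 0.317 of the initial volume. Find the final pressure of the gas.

1660 kPa

V₁ = nRT₁/P₁ = 3.63×8.314×467/333 = 42.3 L.
Adiabatic: TV^(γ−1) = const ⇒ T₂ = 467×(3.15)^0.400 = 739 K; PV^γ = const ⇒ P₂ = 1660 kPa.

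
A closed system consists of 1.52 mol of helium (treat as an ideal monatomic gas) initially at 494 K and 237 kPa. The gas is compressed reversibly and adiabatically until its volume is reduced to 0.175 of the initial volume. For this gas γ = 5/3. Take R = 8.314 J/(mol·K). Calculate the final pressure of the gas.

4330 kPa

V₁ = nRT₁/P₁ = 1.52×8.314×494/237 = 26.3 L.
Adiabatic: TV^(γ−1) = const ⇒ T₂ = 494×(5.71)^0.667 = 1580 K; PV^γ = const ⇒ P₂ = 4330 kPa.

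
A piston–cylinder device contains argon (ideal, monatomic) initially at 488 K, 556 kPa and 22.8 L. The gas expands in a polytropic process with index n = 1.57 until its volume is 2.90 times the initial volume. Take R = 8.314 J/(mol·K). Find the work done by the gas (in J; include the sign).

n = P₁V₁/(RT₁) = 556×22.8/(8.314×488) = 3.12 mol.
Polytropic n=1.57: T₂ = T₁(V₁/V₂)^(n−1) = 488×(0.345)^0.57 = 266 K; P₂ = P₁(V₁/V₂)^n = 104 kPa.
W = (P₁V₁−P₂V₂)/(n−1) = (556×22.8−104×66.1)/0.57 = 10100 J.

10100 J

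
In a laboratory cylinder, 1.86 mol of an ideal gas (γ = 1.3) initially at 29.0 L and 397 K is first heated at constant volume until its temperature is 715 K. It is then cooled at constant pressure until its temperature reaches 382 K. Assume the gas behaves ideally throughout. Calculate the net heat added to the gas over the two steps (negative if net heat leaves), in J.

P₁ = nRT₁/V₁ = 1.86×8.314×397/29.0 = 212 kPa.
Step 1 — Isochoric: V stays 29.0 L; P/T = const ⇒ T₂ = 715 K, P₂ = 381 kPa.
W = 0 (no volume change).
ΔU = nCvΔT = 1.86×27.7×(715−397) = 16400 J.
Q = ΔU = 16400 J.
State after step 1: P = 381 kPa, V = 29.0 L, T = 715 K.
Step 2 — Isobaric: P stays 381 kPa; V/T = const ⇒ T₂ = 382 K, V₂ = 15.5 L.
W = PΔV = 381×(15.5−29.0) kPa·L = -5150 J.
ΔU = nCvΔT = 1.86×27.7×(382−715) = -17200 J.
Q = ΔU + W = nCpΔT = -22300 J.
Net over both steps: W = -5150 J, Q = -5920 J, ΔU = -773 J.

-5920 J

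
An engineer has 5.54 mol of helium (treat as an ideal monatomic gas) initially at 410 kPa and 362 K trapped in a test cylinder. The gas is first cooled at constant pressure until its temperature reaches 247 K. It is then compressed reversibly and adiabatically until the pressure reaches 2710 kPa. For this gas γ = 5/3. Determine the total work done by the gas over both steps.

-24600 J

V₁ = nRT₁/P₁ = 5.54×8.314×362/410 = 40.7 L.
Step 1 — Isobaric: P stays 410 kPa; V/T = const ⇒ T₂ = 247 K, V₂ = 27.7 L.
W = PΔV = 410×(27.7−40.7) kPa·L = -5300 J.
ΔU = nCvΔT = 5.54×12.5×(247−362) = -7950 J.
Q = ΔU + W = nCpΔT = -13200 J.
State after step 1: P = 410 kPa, V = 27.7 L, T = 247 K.
Step 2 — Adiabatic: T₂/T₁ = (P₂/P₁)^((γ−1)/γ) ⇒ T₂ = 247×(6.61)^0.400 = 526 K; V₂ = 8.94 L.
ΔU = nCvΔT = 5.54×12.5×(526−247) = 19300 J.
Q = 0 for an adiabatic process, so W = −ΔU = -19300 J.
Net over both steps: W = -24600 J, Q = -13200 J, ΔU = 11300 J.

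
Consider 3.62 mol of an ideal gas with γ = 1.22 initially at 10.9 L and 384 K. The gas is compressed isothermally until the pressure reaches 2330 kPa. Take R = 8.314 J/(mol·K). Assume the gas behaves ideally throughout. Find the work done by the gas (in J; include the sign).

-9100 J

P₁ = nRT₁/V₁ = 3.62×8.314×384/10.9 = 1060 kPa.
Isothermal: T stays 384 K; PV = const ⇒ V₂ = 4.96 L, P₂ = 2330 kPa.
W = nRT ln(V₂/V₁) = 3.62×8.314×384×ln(0.455) = -9100 J.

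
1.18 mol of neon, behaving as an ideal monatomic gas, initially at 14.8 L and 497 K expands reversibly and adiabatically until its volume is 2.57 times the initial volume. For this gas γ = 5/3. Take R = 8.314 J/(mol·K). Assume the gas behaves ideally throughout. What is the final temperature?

265 K

P₁ = nRT₁/V₁ = 1.18×8.314×497/14.8 = 329 kPa.
Adiabatic: TV^(γ−1) = const ⇒ T₂ = 497×(0.389)^0.667 = 265 K; PV^γ = const ⇒ P₂ = 68.3 kPa.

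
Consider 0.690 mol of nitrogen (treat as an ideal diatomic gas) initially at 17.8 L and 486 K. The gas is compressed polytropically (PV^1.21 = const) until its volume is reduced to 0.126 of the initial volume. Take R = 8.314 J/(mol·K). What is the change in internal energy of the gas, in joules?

P₁ = nRT₁/V₁ = 0.690×8.314×486/17.8 = 157 kPa.
Polytropic n=1.21: T₂ = T₁(V₁/V₂)^(n−1) = 486×(7.94)^0.21 = 751 K; P₂ = P₁(V₁/V₂)^n = 1920 kPa.
For an ideal gas ΔU = nCvΔT with Cv = (5/2)R = 20.8 J/(mol·K).
ΔU = 0.690×20.8×(751−486) = 3800 J.

3800 J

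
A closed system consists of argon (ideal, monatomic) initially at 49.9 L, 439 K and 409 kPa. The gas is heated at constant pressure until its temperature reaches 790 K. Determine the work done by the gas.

16300 J

n = P₁V₁/(RT₁) = 409×49.9/(8.314×439) = 5.59 mol.
Isobaric: P stays 409 kPa; V/T = const ⇒ T₂ = 790 K, V₂ = 89.8 L.
W = PΔV = 409×(89.8−49.9) kPa·L = 16300 J.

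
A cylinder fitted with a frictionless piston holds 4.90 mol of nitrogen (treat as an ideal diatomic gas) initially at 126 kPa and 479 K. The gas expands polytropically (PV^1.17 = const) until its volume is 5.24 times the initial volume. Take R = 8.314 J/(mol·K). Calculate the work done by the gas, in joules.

28200 J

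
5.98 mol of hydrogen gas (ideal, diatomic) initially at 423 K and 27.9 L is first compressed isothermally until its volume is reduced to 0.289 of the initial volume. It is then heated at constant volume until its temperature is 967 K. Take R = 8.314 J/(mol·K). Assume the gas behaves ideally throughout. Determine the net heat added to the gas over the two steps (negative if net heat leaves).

P₁ = nRT₁/V₁ = 5.98×8.314×423/27.9 = 754 kPa.
Step 1 — Isothermal: T stays 423 K; PV = const ⇒ V₂ = 8.06 L, P₂ = 2610 kPa.
ΔU = 0 (ideal gas, T constant).
W = nRT ln(V₂/V₁) = 5.98×8.314×423×ln(0.289) = -26100 J.
Q = ΔU + W = -26100 J.
State after step 1: P = 2610 kPa, V = 8.06 L, T = 423 K.
Step 2 — Isochoric: V stays 8.06 L; P/T = const ⇒ T₂ = 967 K, P₂ = 5960 kPa.
W = 0 (no volume change).
ΔU = nCvΔT = 5.98×20.8×(967−423) = 67600 J.
Q = ΔU = 67600 J.
Net over both steps: W = -26100 J, Q = 41500 J, ΔU = 67600 J.

41500 J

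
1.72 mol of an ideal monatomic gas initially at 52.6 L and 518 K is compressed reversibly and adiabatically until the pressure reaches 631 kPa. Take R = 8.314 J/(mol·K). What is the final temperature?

944 K

P₁ = nRT₁/V₁ = 1.72×8.314×518/52.6 = 141 kPa.
Adiabatic: T₂/T₁ = (P₂/P₁)^((γ−1)/γ) ⇒ T₂ = 518×(4.48)^0.400 = 944 K; V₂ = 21.4 L.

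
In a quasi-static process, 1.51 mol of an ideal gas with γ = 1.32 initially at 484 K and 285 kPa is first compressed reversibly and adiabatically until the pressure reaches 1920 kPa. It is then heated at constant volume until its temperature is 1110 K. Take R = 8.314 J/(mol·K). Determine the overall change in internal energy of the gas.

V₁ = nRT₁/P₁ = 1.51×8.314×484/285 = 21.3 L.
Step 1 — Adiabatic: T₂/T₁ = (P₂/P₁)^((γ−1)/γ) ⇒ T₂ = 484×(6.74)^0.242 = 769 K; V₂ = 5.03 L.
ΔU = nCvΔT = 1.51×26.0×(769−484) = 11200 J.
Q = 0 for an adiabatic process, so W = −ΔU = -11200 J.
State after step 1: P = 1920 kPa, V = 5.03 L, T = 769 K.
Step 2 — Isochoric: V stays 5.03 L; P/T = const ⇒ T₂ = 1110 K, P₂ = 2770 kPa.
W = 0 (no volume change).
ΔU = nCvΔT = 1.51×26.0×(1110−769) = 13400 J.
Q = ΔU = 13400 J.
Net over both steps: W = -11200 J, Q = 13400 J, ΔU = 24600 J.

24600 J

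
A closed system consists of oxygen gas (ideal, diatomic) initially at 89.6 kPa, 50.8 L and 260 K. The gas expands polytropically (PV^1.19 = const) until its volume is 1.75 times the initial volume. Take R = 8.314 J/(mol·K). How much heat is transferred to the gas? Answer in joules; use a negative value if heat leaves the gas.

n = P₁V₁/(RT₁) = 89.6×50.8/(8.314×260) = 2.11 mol.
Polytropic n=1.19: T₂ = T₁(V₁/V₂)^(n−1) = 260×(0.571)^0.19 = 234 K; P₂ = P₁(V₁/V₂)^n = 46.0 kPa.
W = (P₁V₁−P₂V₂)/(n−1) = (89.6×50.8−46.0×88.9)/0.19 = 2420 J.
ΔU = nCvΔT = 2.11×20.8×(234−260) = -1150 J.
Q = ΔU + W = 1270 J.

1270 J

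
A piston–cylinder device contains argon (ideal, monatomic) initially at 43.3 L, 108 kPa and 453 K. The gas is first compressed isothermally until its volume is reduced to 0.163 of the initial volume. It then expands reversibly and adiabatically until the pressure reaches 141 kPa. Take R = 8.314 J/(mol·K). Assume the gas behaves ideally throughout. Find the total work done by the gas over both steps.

-5250 J

n = P₁V₁/(RT₁) = 108×43.3/(8.314×453) = 1.24 mol.
Step 1 — Isothermal: T stays 453 K; PV = const ⇒ V₂ = 7.06 L, P₂ = 663 kPa.
ΔU = 0 (ideal gas, T constant).
W = nRT ln(V₂/V₁) = 1.24×8.314×453×ln(0.163) = -8480 J.
Q = ΔU + W = -8480 J.
State after step 1: P = 663 kPa, V = 7.06 L, T = 453 K.
Step 2 — Adiabatic: T₂/T₁ = (P₂/P₁)^((γ−1)/γ) ⇒ T₂ = 453×(0.213)^0.400 = 244 K; V₂ = 17.9 L.
ΔU = nCvΔT = 1.24×12.5×(244−453) = -3240 J.
Q = 0 for an adiabatic process, so W = −ΔU = 3240 J.
Net over both steps: W = -5250 J, Q = -8480 J, ΔU = -3240 J.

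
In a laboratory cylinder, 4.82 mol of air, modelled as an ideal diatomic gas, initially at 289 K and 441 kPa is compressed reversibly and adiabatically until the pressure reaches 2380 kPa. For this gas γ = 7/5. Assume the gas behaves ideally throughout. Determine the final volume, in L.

V₁ = nRT₁/P₁ = 4.82×8.314×289/441 = 26.3 L.
Adiabatic: T₂/T₁ = (P₂/P₁)^((γ−1)/γ) ⇒ T₂ = 289×(5.40)^0.286 = 468 K; V₂ = 7.88 L.

7.88 L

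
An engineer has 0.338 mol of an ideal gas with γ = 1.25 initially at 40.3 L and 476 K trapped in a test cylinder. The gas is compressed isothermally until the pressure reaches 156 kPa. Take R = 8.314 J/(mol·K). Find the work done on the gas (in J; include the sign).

2070 J

P₁ = nRT₁/V₁ = 0.338×8.314×476/40.3 = 33.2 kPa.
Isothermal: T stays 476 K; PV = const ⇒ V₂ = 8.57 L, P₂ = 156 kPa.
W = nRT ln(V₂/V₁) = 0.338×8.314×476×ln(0.213) = -2070 J.
Work done on the gas = −W_by = 2070 J.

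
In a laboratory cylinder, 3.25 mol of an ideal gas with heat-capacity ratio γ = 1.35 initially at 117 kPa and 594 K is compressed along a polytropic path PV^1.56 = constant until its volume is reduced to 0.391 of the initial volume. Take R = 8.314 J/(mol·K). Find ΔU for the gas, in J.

31700 J

V₁ = nRT₁/P₁ = 3.25×8.314×594/117 = 137 L.
Polytropic n=1.56: T₂ = T₁(V₁/V₂)^(n−1) = 594×(2.56)^0.56 = 1010 K; P₂ = P₁(V₁/V₂)^n = 506 kPa.
For an ideal gas ΔU = nCvΔT with Cv = R/(γ−1) = 23.8 J/(mol·K).
ΔU = 3.25×23.8×(1010−594) = 31700 J.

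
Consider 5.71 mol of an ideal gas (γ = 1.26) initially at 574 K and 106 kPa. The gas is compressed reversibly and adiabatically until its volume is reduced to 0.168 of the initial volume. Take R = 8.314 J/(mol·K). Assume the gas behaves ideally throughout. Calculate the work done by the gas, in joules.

V₁ = nRT₁/P₁ = 5.71×8.314×574/106 = 257 L.
Adiabatic: TV^(γ−1) = const ⇒ T₂ = 574×(5.95)^0.260 = 913 K; PV^γ = const ⇒ P₂ = 1000 kPa.
ΔU = nCvΔT = 5.71×32.0×(913−574) = 61800 J.
Q = 0 for an adiabatic process, so W = −ΔU = -61800 J.

-61800 J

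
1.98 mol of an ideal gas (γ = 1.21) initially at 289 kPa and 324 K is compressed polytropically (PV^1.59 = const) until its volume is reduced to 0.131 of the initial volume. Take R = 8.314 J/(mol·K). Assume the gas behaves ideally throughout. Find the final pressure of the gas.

V₁ = nRT₁/P₁ = 1.98×8.314×324/289 = 18.5 L.
Polytropic n=1.59: T₂ = T₁(V₁/V₂)^(n−1) = 324×(7.63)^0.59 = 1070 K; P₂ = P₁(V₁/V₂)^n = 7320 kPa.

7320 kPa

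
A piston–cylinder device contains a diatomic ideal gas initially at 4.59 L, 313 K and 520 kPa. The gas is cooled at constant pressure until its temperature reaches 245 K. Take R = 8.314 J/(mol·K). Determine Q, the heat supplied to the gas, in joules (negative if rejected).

-1810 J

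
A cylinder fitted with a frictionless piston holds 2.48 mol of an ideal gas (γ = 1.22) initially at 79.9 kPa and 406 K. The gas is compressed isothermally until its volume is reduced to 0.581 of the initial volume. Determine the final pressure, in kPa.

138 kPa

V₁ = nRT₁/P₁ = 2.48×8.314×406/79.9 = 105 L.
Isothermal: T stays 406 K; PV = const ⇒ V₂ = 60.9 L, P₂ = 138 kPa.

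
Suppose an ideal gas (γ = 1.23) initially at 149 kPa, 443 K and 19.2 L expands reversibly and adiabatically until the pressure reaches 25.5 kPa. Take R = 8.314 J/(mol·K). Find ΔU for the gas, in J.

-3500 J

n = P₁V₁/(RT₁) = 149×19.2/(8.314×443) = 0.777 mol.
Adiabatic: T₂/T₁ = (P₂/P₁)^((γ−1)/γ) ⇒ T₂ = 443×(0.171)^0.187 = 318 K; V₂ = 80.6 L.
For an ideal gas ΔU = nCvΔT with Cv = R/(γ−1) = 36.1 J/(mol·K).
ΔU = 0.777×36.1×(318−443) = -3500 J.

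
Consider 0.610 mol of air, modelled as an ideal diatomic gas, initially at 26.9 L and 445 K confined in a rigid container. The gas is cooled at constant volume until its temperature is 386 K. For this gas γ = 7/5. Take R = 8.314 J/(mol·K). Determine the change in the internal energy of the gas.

P₁ = nRT₁/V₁ = 0.610×8.314×445/26.9 = 83.9 kPa.
Isochoric: V stays 26.9 L; P/T = const ⇒ T₂ = 386 K, P₂ = 72.8 kPa.
For an ideal gas ΔU = nCvΔT with Cv = (5/2)R = 20.8 J/(mol·K).
ΔU = 0.610×20.8×(386−445) = -748 J.

-748 J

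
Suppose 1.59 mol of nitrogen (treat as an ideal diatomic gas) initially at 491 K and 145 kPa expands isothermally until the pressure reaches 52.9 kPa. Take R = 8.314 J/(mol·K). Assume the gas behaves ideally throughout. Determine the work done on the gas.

-6540 J

V₁ = nRT₁/P₁ = 1.59×8.314×491/145 = 44.8 L.
Isothermal: T stays 491 K; PV = const ⇒ V₂ = 123 L, P₂ = 52.9 kPa.
W = nRT ln(V₂/V₁) = 1.59×8.314×491×ln(2.74) = 6540 J.
Work done on the gas = −W_by = -6540 J.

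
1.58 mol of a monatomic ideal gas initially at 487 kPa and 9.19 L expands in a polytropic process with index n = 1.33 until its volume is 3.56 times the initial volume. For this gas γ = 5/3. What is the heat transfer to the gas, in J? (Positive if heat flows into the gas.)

T₁ = P₁V₁/(nR) = 487×9.19/(1.58×8.314) = 341 K.
Polytropic n=1.33: T₂ = T₁(V₁/V₂)^(n−1) = 341×(0.281)^0.33 = 224 K; P₂ = P₁(V₁/V₂)^n = 90.0 kPa.
W = (P₁V₁−P₂V₂)/(n−1) = (487×9.19−90.0×32.7)/0.33 = 4640 J.
ΔU = nCvΔT = 1.58×12.5×(224−341) = -2300 J.
Q = ΔU + W = 2340 J.

2340 J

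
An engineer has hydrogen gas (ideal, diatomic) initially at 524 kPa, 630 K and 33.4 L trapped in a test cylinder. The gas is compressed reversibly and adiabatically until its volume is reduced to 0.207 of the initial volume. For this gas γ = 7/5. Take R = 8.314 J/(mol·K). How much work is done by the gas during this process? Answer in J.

n = P₁V₁/(RT₁) = 524×33.4/(8.314×630) = 3.34 mol.
Adiabatic: TV^(γ−1) = const ⇒ T₂ = 630×(4.83)^0.400 = 1180 K; PV^γ = const ⇒ P₂ = 4750 kPa.
ΔU = nCvΔT = 3.34×20.8×(1180−630) = 38400 J.
Q = 0 for an adiabatic process, so W = −ΔU = -38400 J.

-38400 J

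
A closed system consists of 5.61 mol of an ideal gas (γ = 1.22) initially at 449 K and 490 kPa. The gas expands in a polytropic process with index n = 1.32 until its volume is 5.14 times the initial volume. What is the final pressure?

V₁ = nRT₁/P₁ = 5.61×8.314×449/490 = 42.7 L.
Polytropic n=1.32: T₂ = T₁(V₁/V₂)^(n−1) = 449×(0.195)^0.32 = 266 K; P₂ = P₁(V₁/V₂)^n = 56.5 kPa.

56.5 kPa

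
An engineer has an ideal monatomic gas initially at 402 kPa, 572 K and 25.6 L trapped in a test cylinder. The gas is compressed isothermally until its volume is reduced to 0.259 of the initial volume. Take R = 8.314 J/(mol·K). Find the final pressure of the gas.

Isothermal: T stays 572 K; PV = const ⇒ V₂ = 6.63 L, P₂ = 1550 kPa.

1550 kPa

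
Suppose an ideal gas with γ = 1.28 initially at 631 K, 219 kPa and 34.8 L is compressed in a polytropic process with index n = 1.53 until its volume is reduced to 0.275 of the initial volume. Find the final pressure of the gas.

1580 kPa

Polytropic n=1.53: T₂ = T₁(V₁/V₂)^(n−1) = 631×(3.64)^0.53 = 1250 K; P₂ = P₁(V₁/V₂)^n = 1580 kPa.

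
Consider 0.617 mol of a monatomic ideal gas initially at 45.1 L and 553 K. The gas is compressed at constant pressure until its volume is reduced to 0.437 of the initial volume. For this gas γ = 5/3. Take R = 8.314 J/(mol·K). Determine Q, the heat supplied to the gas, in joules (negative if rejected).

P₁ = nRT₁/V₁ = 0.617×8.314×553/45.1 = 62.9 kPa.
Isobaric: P stays 62.9 kPa; V/T = const ⇒ T₂ = 242 K, V₂ = 19.7 L.
W = PΔV = 62.9×(19.7−45.1) kPa·L = -1600 J.
ΔU = nCvΔT = 0.617×12.5×(242−553) = -2400 J.
Q = ΔU + W = nCpΔT = -3990 J.

-3990 J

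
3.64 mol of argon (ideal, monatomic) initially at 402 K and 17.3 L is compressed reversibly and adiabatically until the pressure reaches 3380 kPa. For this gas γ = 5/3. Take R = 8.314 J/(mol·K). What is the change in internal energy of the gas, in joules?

P₁ = nRT₁/V₁ = 3.64×8.314×402/17.3 = 703 kPa.
Adiabatic: T₂/T₁ = (P₂/P₁)^((γ−1)/γ) ⇒ T₂ = 402×(4.81)^0.400 = 753 K; V₂ = 6.74 L.
For an ideal gas ΔU = nCvΔT with Cv = (3/2)R = 12.5 J/(mol·K).
ΔU = 3.64×12.5×(753−402) = 15900 J.

15900 J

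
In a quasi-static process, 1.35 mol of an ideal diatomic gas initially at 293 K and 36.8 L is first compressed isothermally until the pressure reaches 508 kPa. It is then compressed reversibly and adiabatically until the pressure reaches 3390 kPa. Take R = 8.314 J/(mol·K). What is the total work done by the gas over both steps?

-11600 J

P₁ = nRT₁/V₁ = 1.35×8.314×293/36.8 = 89.4 kPa.
Step 1 — Isothermal: T stays 293 K; PV = const ⇒ V₂ = 6.47 L, P₂ = 508 kPa.
ΔU = 0 (ideal gas, T constant).
W = nRT ln(V₂/V₁) = 1.35×8.314×293×ln(0.176) = -5710 J.
Q = ΔU + W = -5710 J.
State after step 1: P = 508 kPa, V = 6.47 L, T = 293 K.
Step 2 — Adiabatic: T₂/T₁ = (P₂/P₁)^((γ−1)/γ) ⇒ T₂ = 293×(6.67)^0.286 = 504 K; V₂ = 1.67 L.
ΔU = nCvΔT = 1.35×20.8×(504−293) = 5920 J.
Q = 0 for an adiabatic process, so W = −ΔU = -5920 J.
Net over both steps: W = -11600 J, Q = -5710 J, ΔU = 5920 J.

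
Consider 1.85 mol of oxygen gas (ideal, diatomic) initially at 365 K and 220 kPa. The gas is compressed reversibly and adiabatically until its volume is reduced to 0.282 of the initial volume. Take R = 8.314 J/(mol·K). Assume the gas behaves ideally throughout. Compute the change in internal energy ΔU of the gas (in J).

V₁ = nRT₁/P₁ = 1.85×8.314×365/220 = 25.5 L.
Adiabatic: TV^(γ−1) = const ⇒ T₂ = 365×(3.55)^0.400 = 606 K; PV^γ = const ⇒ P₂ = 1290 kPa.
For an ideal gas ΔU = nCvΔT with Cv = (5/2)R = 20.8 J/(mol·K).
ΔU = 1.85×20.8×(606−365) = 9250 J.

9250 J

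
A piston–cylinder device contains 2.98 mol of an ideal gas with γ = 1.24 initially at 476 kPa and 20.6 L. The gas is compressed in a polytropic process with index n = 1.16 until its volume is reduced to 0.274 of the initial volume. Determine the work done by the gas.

T₁ = P₁V₁/(nR) = 476×20.6/(2.98×8.314) = 396 K.
Polytropic n=1.16: T₂ = T₁(V₁/V₂)^(n−1) = 396×(3.65)^0.16 = 487 K; P₂ = P₁(V₁/V₂)^n = 2140 kPa.
W = (P₁V₁−P₂V₂)/(n−1) = (476×20.6−2140×5.64)/0.16 = -14100 J.

-14100 J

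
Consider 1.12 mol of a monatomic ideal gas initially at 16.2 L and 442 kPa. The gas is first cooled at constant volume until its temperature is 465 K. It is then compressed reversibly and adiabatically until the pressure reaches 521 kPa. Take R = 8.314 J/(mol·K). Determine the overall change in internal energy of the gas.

-2260 J

T₁ = P₁V₁/(nR) = 442×16.2/(1.12×8.314) = 769 K.
Step 1 — Isochoric: V stays 16.2 L; P/T = const ⇒ T₂ = 465 K, P₂ = 267 kPa.
W = 0 (no volume change).
ΔU = nCvΔT = 1.12×12.5×(465−769) = -4250 J.
Q = ΔU = -4250 J.
State after step 1: P = 267 kPa, V = 16.2 L, T = 465 K.
Step 2 — Adiabatic: T₂/T₁ = (P₂/P₁)^((γ−1)/γ) ⇒ T₂ = 465×(1.95)^0.400 = 607 K; V₂ = 10.9 L.
ΔU = nCvΔT = 1.12×12.5×(607−465) = 1990 J.
Q = 0 for an adiabatic process, so W = −ΔU = -1990 J.
Net over both steps: W = -1990 J, Q = -4250 J, ΔU = -2260 J.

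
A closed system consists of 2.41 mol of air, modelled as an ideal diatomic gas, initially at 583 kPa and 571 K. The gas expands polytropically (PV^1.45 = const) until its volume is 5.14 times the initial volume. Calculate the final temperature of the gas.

V₁ = nRT₁/P₁ = 2.41×8.314×571/583 = 19.6 L.
Polytropic n=1.45: T₂ = T₁(V₁/V₂)^(n−1) = 571×(0.195)^0.45 = 273 K; P₂ = P₁(V₁/V₂)^n = 54.3 kPa.

273 K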